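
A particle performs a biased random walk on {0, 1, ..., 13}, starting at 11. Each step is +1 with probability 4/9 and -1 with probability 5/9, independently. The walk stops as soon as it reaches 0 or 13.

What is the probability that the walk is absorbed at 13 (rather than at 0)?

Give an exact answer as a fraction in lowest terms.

Answer: 714141136/1153594261

Derivation:
Biased walk: p = 4/9, q = 5/9, r = q/p = 5/4
Gambler's ruin: P(hit 13 before 0 | start at 11) = (1 - r^a)/(1 - r^N)
r^11 = 48828125/4194304; r^13 = 1220703125/67108864
P = (1 - 48828125/4194304) / (1 - 1220703125/67108864) = -44633821/4194304 / -1153594261/67108864 = 714141136/1153594261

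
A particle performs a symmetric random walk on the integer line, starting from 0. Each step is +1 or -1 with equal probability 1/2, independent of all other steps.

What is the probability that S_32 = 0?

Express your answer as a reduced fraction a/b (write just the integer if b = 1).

Answer: 300540195/2147483648

Derivation:
To return to 0 after 32 steps: need exactly 16 steps of +1 and 16 of -1.
Favorable paths: C(32,16) = 601080390
Total paths: 2^32 = 4294967296
P = 601080390/4294967296 = 300540195/2147483648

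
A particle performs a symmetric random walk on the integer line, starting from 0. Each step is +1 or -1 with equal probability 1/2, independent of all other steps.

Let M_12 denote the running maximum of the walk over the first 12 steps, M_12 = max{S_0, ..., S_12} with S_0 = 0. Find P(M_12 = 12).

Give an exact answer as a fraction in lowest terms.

Let M_12 = max(S_0,...,S_12). Use the reflection principle: for j ≥ 1, #{paths with M_12 ≥ j} = #{S_12 ≥ j} + #{S_12 ≥ j+1}.
By reflection, #{M_12 ≥ 12} = #{S_12 ≥ 12} + #{S_12 ≥ 13} = 1 + 0 = 1.
#{M_12 ≥ 13} = #{S_12 ≥ 13} + #{S_12 ≥ 14} = 0 + 0 = 0.
#{M_12 = 12} = 1 - 0 = 1.
P(M_12 = 12) = 1/4096 = 1/4096

Answer: 1/4096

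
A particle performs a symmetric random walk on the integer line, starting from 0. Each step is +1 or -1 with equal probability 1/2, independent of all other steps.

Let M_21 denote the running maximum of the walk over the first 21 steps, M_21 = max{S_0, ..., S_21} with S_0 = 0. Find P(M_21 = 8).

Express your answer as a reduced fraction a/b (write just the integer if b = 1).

Answer: 6783/262144

Derivation:
Let M_21 = max(S_0,...,S_21). Use the reflection principle: for j ≥ 1, #{paths with M_21 ≥ j} = #{S_21 ≥ j} + #{S_21 ≥ j+1}.
By reflection, #{M_21 ≥ 8} = #{S_21 ≥ 8} + #{S_21 ≥ 9} = 82160 + 82160 = 164320.
#{M_21 ≥ 9} = #{S_21 ≥ 9} + #{S_21 ≥ 10} = 82160 + 27896 = 110056.
#{M_21 = 8} = 164320 - 110056 = 54264.
P(M_21 = 8) = 54264/2097152 = 6783/262144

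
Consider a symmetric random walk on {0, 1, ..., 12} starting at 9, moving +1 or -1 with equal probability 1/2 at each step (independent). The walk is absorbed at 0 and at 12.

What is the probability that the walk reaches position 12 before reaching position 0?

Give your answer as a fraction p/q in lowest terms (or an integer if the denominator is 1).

Answer: 3/4

Derivation:
Symmetric walk (p = 1/2): the harmonic-function argument gives P(hit 12 before 0 | start at 9) = a/N.
P = 9/12 = 3/4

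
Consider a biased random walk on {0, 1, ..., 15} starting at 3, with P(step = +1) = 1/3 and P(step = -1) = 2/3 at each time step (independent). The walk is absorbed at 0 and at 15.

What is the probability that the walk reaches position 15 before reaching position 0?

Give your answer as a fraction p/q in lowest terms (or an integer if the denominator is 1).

Biased walk: p = 1/3, q = 2/3, r = q/p = 2
Gambler's ruin: P(hit 15 before 0 | start at 3) = (1 - r^a)/(1 - r^N)
r^3 = 8; r^15 = 32768
P = (1 - 8) / (1 - 32768) = -7 / -32767 = 1/4681

Answer: 1/4681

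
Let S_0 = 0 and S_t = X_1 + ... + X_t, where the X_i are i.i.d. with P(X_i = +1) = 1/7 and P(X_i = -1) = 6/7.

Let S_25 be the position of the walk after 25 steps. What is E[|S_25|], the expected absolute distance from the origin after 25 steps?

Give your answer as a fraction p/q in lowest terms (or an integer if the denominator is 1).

S_25 takes values m ≡ 1 (mod 2) with |m| ≤ 25; P(S_25=m) = C(25,(25+m)/2) · (1/7)^((25+m)/2) · (6/7)^((25-m)/2).
Distribution: P(S=-25)=28430288029929701376/1341068619663964900807, P(S=-23)=118459533458040422400/1341068619663964900807, P(S=-21)=236919066916080844800/1341068619663964900807, P(S=-19)=302729918837214412800/1341068619663964900807, P(S=-17)=277502425600779878400/1341068619663964900807, P(S=-15)=27750242560077987840/191581231380566414401, P(S=-13)=15416801422265548800/191581231380566414401, P(S=-11)=48819871170507571200/1341068619663964900807, P(S=-9)=18307451688940339200/1341068619663964900807, P(S=-7)=5763457013184921600/1341068619663964900807, P(S=-5)=1536921870182645760/1341068619663964900807, P(S=-3)=349300425041510400/1341068619663964900807, P(S=-1)=9702789584486400/191581231380566414401, P(S=1)=1617131597414400/191581231380566414401, P(S=3)=1617131597414400/1341068619663964900807, P(S=5)=197649417461760/1341068619663964900807, P(S=7)=20588480985600/1341068619663964900807, P(S=9)=1816630675200/1341068619663964900807, P(S=11)=134565235200/1341068619663964900807, P(S=13)=1180396800/191581231380566414401, P(S=15)=59019840/191581231380566414401, P(S=17)=16394400/1341068619663964900807, P(S=19)=496800/1341068619663964900807, P(S=21)=10800/1341068619663964900807, P(S=23)=150/1341068619663964900807, P(S=25)=1/1341068619663964900807
E[|S_25|] = Σ_m |m|·P(S_25=m) = 488728338078025489075/27368747340080916343

Answer: 488728338078025489075/27368747340080916343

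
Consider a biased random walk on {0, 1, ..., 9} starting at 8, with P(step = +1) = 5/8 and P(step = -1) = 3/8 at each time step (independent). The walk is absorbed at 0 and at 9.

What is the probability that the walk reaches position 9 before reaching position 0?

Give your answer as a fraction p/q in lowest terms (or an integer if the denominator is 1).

Biased walk: p = 5/8, q = 3/8, r = q/p = 3/5
Gambler's ruin: P(hit 9 before 0 | start at 8) = (1 - r^a)/(1 - r^N)
r^8 = 6561/390625; r^9 = 19683/1953125
P = (1 - 6561/390625) / (1 - 19683/1953125) = 384064/390625 / 1933442/1953125 = 960160/966721

Answer: 960160/966721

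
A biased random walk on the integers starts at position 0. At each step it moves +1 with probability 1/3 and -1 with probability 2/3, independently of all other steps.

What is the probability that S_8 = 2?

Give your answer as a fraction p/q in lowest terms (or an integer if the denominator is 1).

To reach position 2 after 8 steps: need 5 steps of +1 and 3 steps of -1.
Number of such sequences: C(8,5) = 56
Each has probability (1/3)^5 · (2/3)^3 = 8/6561
P = 56 · 8/6561 = 448/6561

Answer: 448/6561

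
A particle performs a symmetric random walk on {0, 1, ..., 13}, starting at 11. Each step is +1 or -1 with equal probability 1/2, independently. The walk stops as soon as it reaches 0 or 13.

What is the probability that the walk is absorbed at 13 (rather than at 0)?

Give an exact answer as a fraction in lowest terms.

Symmetric walk (p = 1/2): the harmonic-function argument gives P(hit 13 before 0 | start at 11) = a/N.
P = 11/13 = 11/13

Answer: 11/13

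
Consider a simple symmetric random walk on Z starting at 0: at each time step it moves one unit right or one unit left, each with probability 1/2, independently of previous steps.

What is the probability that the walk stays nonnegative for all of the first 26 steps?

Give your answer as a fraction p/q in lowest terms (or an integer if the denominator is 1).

Let f(t,s) = #length-t paths at position s with S_1..S_t all ≥ 0.
f(t,s) = f(t-1,s-1) + f(t-1,s+1) for s ≥ 0; f(t,s) = 0 for s < 0.
t=0: f(0,0)=1
t=1: f(1,1)=1
t=2: f(2,0)=1 f(2,2)=1
t=3: f(3,1)=2 f(3,3)=1
t=4: f(4,0)=2 f(4,2)=3 f(4,4)=1
t=5: f(5,1)=5 f(5,3)=4 f(5,5)=1
t=6: f(6,0)=5 f(6,2)=9 f(6,4)=5 f(6,6)=1
t=7: f(7,1)=14 f(7,3)=14 f(7,5)=6 f(7,7)=1
t=8: f(8,0)=14 f(8,2)=28 f(8,4)=20 f(8,6)=7 f(8,8)=1
t=9: f(9,1)=42 f(9,3)=48 f(9,5)=27 f(9,7)=8 f(9,9)=1
t=10: f(10,0)=42 f(10,2)=90 f(10,4)=75 f(10,6)=35 f(10,8)=9 f(10,10)=1
t=11: f(11,1)=132 f(11,3)=165 f(11,5)=110 f(11,7)=44 f(11,9)=10 f(11,11)=1
t=12: f(12,0)=132 f(12,2)=297 f(12,4)=275 f(12,6)=154 f(12,8)=54 f(12,10)=11 f(12,12)=1
t=13: f(13,1)=429 f(13,3)=572 f(13,5)=429 f(13,7)=208 f(13,9)=65 f(13,11)=12 f(13,13)=1
t=14: f(14,0)=429 f(14,2)=1001 f(14,4)=1001 f(14,6)=637 f(14,8)=273 f(14,10)=77 f(14,12)=13 f(14,14)=1
t=15: f(15,1)=1430 f(15,3)=2002 f(15,5)=1638 f(15,7)=910 f(15,9)=350 f(15,11)=90 f(15,13)=14 f(15,15)=1
t=16: f(16,0)=1430 f(16,2)=3432 f(16,4)=3640 f(16,6)=2548 f(16,8)=1260 f(16,10)=440 f(16,12)=104 f(16,14)=15 f(16,16)=1
t=17: f(17,1)=4862 f(17,3)=7072 f(17,5)=6188 f(17,7)=3808 f(17,9)=1700 f(17,11)=544 f(17,13)=119 f(17,15)=16 f(17,17)=1
t=18: f(18,0)=4862 f(18,2)=11934 f(18,4)=13260 f(18,6)=9996 f(18,8)=5508 f(18,10)=2244 f(18,12)=663 f(18,14)=135 f(18,16)=17 f(18,18)=1
t=19: f(19,1)=16796 f(19,3)=25194 f(19,5)=23256 f(19,7)=15504 f(19,9)=7752 f(19,11)=2907 f(19,13)=798 f(19,15)=152 f(19,17)=18 f(19,19)=1
t=20: f(20,0)=16796 f(20,2)=41990 f(20,4)=48450 f(20,6)=38760 f(20,8)=23256 f(20,10)=10659 f(20,12)=3705 f(20,14)=950 f(20,16)=170 f(20,18)=19 f(20,20)=1
t=21: f(21,1)=58786 f(21,3)=90440 f(21,5)=87210 f(21,7)=62016 f(21,9)=33915 f(21,11)=14364 f(21,13)=4655 f(21,15)=1120 f(21,17)=189 f(21,19)=20 f(21,21)=1
t=22: f(22,0)=58786 f(22,2)=149226 f(22,4)=177650 f(22,6)=149226 f(22,8)=95931 f(22,10)=48279 f(22,12)=19019 f(22,14)=5775 f(22,16)=1309 f(22,18)=209 f(22,20)=21 f(22,22)=1
t=23: f(23,1)=208012 f(23,3)=326876 f(23,5)=326876 f(23,7)=245157 f(23,9)=144210 f(23,11)=67298 f(23,13)=24794 f(23,15)=7084 f(23,17)=1518 f(23,19)=230 f(23,21)=22 f(23,23)=1
t=24: f(24,0)=208012 f(24,2)=534888 f(24,4)=653752 f(24,6)=572033 f(24,8)=389367 f(24,10)=211508 f(24,12)=92092 f(24,14)=31878 f(24,16)=8602 f(24,18)=1748 f(24,20)=252 f(24,22)=23 f(24,24)=1
t=25: f(25,1)=742900 f(25,3)=1188640 f(25,5)=1225785 f(25,7)=961400 f(25,9)=600875 f(25,11)=303600 f(25,13)=123970 f(25,15)=40480 f(25,17)=10350 f(25,19)=2000 f(25,21)=275 f(25,23)=24 f(25,25)=1
t=26: f(26,0)=742900 f(26,2)=1931540 f(26,4)=2414425 f(26,6)=2187185 f(26,8)=1562275 f(26,10)=904475 f(26,12)=427570 f(26,14)=164450 f(26,16)=50830 f(26,18)=12350 f(26,20)=2275 f(26,22)=299 f(26,24)=25 f(26,26)=1
Σ_s f(26,s) = 10400600
P = 10400600/67108864 = 1300075/8388608

Answer: 1300075/8388608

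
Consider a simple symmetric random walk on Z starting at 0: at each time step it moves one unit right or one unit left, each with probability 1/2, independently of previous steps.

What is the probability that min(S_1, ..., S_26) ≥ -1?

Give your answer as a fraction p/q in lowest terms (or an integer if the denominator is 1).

Answer: 5014575/16777216

Derivation:
Let f(t,s) = #length-t paths at position s with S_1..S_t all ≥ -1.
f(t,s) = f(t-1,s-1) + f(t-1,s+1) for s ≥ -1; f(t,s) = 0 for s < -1.
t=0: f(0,0)=1
t=1: f(1,-1)=1 f(1,1)=1
t=2: f(2,0)=2 f(2,2)=1
t=3: f(3,-1)=2 f(3,1)=3 f(3,3)=1
t=4: f(4,0)=5 f(4,2)=4 f(4,4)=1
t=5: f(5,-1)=5 f(5,1)=9 f(5,3)=5 f(5,5)=1
t=6: f(6,0)=14 f(6,2)=14 f(6,4)=6 f(6,6)=1
t=7: f(7,-1)=14 f(7,1)=28 f(7,3)=20 f(7,5)=7 f(7,7)=1
t=8: f(8,0)=42 f(8,2)=48 f(8,4)=27 f(8,6)=8 f(8,8)=1
t=9: f(9,-1)=42 f(9,1)=90 f(9,3)=75 f(9,5)=35 f(9,7)=9 f(9,9)=1
t=10: f(10,0)=132 f(10,2)=165 f(10,4)=110 f(10,6)=44 f(10,8)=10 f(10,10)=1
t=11: f(11,-1)=132 f(11,1)=297 f(11,3)=275 f(11,5)=154 f(11,7)=54 f(11,9)=11 f(11,11)=1
t=12: f(12,0)=429 f(12,2)=572 f(12,4)=429 f(12,6)=208 f(12,8)=65 f(12,10)=12 f(12,12)=1
t=13: f(13,-1)=429 f(13,1)=1001 f(13,3)=1001 f(13,5)=637 f(13,7)=273 f(13,9)=77 f(13,11)=13 f(13,13)=1
t=14: f(14,0)=1430 f(14,2)=2002 f(14,4)=1638 f(14,6)=910 f(14,8)=350 f(14,10)=90 f(14,12)=14 f(14,14)=1
t=15: f(15,-1)=1430 f(15,1)=3432 f(15,3)=3640 f(15,5)=2548 f(15,7)=1260 f(15,9)=440 f(15,11)=104 f(15,13)=15 f(15,15)=1
t=16: f(16,0)=4862 f(16,2)=7072 f(16,4)=6188 f(16,6)=3808 f(16,8)=1700 f(16,10)=544 f(16,12)=119 f(16,14)=16 f(16,16)=1
t=17: f(17,-1)=4862 f(17,1)=11934 f(17,3)=13260 f(17,5)=9996 f(17,7)=5508 f(17,9)=2244 f(17,11)=663 f(17,13)=135 f(17,15)=17 f(17,17)=1
t=18: f(18,0)=16796 f(18,2)=25194 f(18,4)=23256 f(18,6)=15504 f(18,8)=7752 f(18,10)=2907 f(18,12)=798 f(18,14)=152 f(18,16)=18 f(18,18)=1
t=19: f(19,-1)=16796 f(19,1)=41990 f(19,3)=48450 f(19,5)=38760 f(19,7)=23256 f(19,9)=10659 f(19,11)=3705 f(19,13)=950 f(19,15)=170 f(19,17)=19 f(19,19)=1
t=20: f(20,0)=58786 f(20,2)=90440 f(20,4)=87210 f(20,6)=62016 f(20,8)=33915 f(20,10)=14364 f(20,12)=4655 f(20,14)=1120 f(20,16)=189 f(20,18)=20 f(20,20)=1
t=21: f(21,-1)=58786 f(21,1)=149226 f(21,3)=177650 f(21,5)=149226 f(21,7)=95931 f(21,9)=48279 f(21,11)=19019 f(21,13)=5775 f(21,15)=1309 f(21,17)=209 f(21,19)=21 f(21,21)=1
t=22: f(22,0)=208012 f(22,2)=326876 f(22,4)=326876 f(22,6)=245157 f(22,8)=144210 f(22,10)=67298 f(22,12)=24794 f(22,14)=7084 f(22,16)=1518 f(22,18)=230 f(22,20)=22 f(22,22)=1
t=23: f(23,-1)=208012 f(23,1)=534888 f(23,3)=653752 f(23,5)=572033 f(23,7)=389367 f(23,9)=211508 f(23,11)=92092 f(23,13)=31878 f(23,15)=8602 f(23,17)=1748 f(23,19)=252 f(23,21)=23 f(23,23)=1
t=24: f(24,0)=742900 f(24,2)=1188640 f(24,4)=1225785 f(24,6)=961400 f(24,8)=600875 f(24,10)=303600 f(24,12)=123970 f(24,14)=40480 f(24,16)=10350 f(24,18)=2000 f(24,20)=275 f(24,22)=24 f(24,24)=1
t=25: f(25,-1)=742900 f(25,1)=1931540 f(25,3)=2414425 f(25,5)=2187185 f(25,7)=1562275 f(25,9)=904475 f(25,11)=427570 f(25,13)=164450 f(25,15)=50830 f(25,17)=12350 f(25,19)=2275 f(25,21)=299 f(25,23)=25 f(25,25)=1
t=26: f(26,0)=2674440 f(26,2)=4345965 f(26,4)=4601610 f(26,6)=3749460 f(26,8)=2466750 f(26,10)=1332045 f(26,12)=592020 f(26,14)=215280 f(26,16)=63180 f(26,18)=14625 f(26,20)=2574 f(26,22)=324 f(26,24)=26 f(26,26)=1
Σ_s f(26,s) = 20058300
P = 20058300/67108864 = 5014575/16777216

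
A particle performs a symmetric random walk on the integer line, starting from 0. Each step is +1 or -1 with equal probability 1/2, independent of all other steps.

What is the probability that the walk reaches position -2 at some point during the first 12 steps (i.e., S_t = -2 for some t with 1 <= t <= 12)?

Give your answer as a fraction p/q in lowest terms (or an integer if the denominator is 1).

Answer: 595/1024

Derivation:
Count via complement. Let g(t,s) = #length-t paths at position s with S_1..S_t all ≠ -2.
g(t,s) = g(t-1,s-1) + g(t-1,s+1) for s ≠ -2; g(t,-2) = 0.
t=0: g(0,0)=1
t=1: g(1,-1)=1 g(1,1)=1
t=2: g(2,0)=2 g(2,2)=1
t=3: g(3,-1)=2 g(3,1)=3 g(3,3)=1
t=4: g(4,0)=5 g(4,2)=4 g(4,4)=1
t=5: g(5,-1)=5 g(5,1)=9 g(5,3)=5 g(5,5)=1
t=6: g(6,0)=14 g(6,2)=14 g(6,4)=6 g(6,6)=1
t=7: g(7,-1)=14 g(7,1)=28 g(7,3)=20 g(7,5)=7 g(7,7)=1
t=8: g(8,0)=42 g(8,2)=48 g(8,4)=27 g(8,6)=8 g(8,8)=1
t=9: g(9,-1)=42 g(9,1)=90 g(9,3)=75 g(9,5)=35 g(9,7)=9 g(9,9)=1
t=10: g(10,0)=132 g(10,2)=165 g(10,4)=110 g(10,6)=44 g(10,8)=10 g(10,10)=1
t=11: g(11,-1)=132 g(11,1)=297 g(11,3)=275 g(11,5)=154 g(11,7)=54 g(11,9)=11 g(11,11)=1
t=12: g(12,0)=429 g(12,2)=572 g(12,4)=429 g(12,6)=208 g(12,8)=65 g(12,10)=12 g(12,12)=1
Paths never hitting -2: Σ_s g(12,s) = 1716
Paths hitting -2: 2^12 - 1716 = 2380
P = 2380/4096 = 595/1024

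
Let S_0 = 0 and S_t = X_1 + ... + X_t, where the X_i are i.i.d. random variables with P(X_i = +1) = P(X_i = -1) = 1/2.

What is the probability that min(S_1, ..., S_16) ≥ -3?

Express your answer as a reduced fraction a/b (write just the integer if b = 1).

Answer: 21879/32768

Derivation:
Let f(t,s) = #length-t paths at position s with S_1..S_t all ≥ -3.
f(t,s) = f(t-1,s-1) + f(t-1,s+1) for s ≥ -3; f(t,s) = 0 for s < -3.
t=0: f(0,0)=1
t=1: f(1,-1)=1 f(1,1)=1
t=2: f(2,-2)=1 f(2,0)=2 f(2,2)=1
t=3: f(3,-3)=1 f(3,-1)=3 f(3,1)=3 f(3,3)=1
t=4: f(4,-2)=4 f(4,0)=6 f(4,2)=4 f(4,4)=1
t=5: f(5,-3)=4 f(5,-1)=10 f(5,1)=10 f(5,3)=5 f(5,5)=1
t=6: f(6,-2)=14 f(6,0)=20 f(6,2)=15 f(6,4)=6 f(6,6)=1
t=7: f(7,-3)=14 f(7,-1)=34 f(7,1)=35 f(7,3)=21 f(7,5)=7 f(7,7)=1
t=8: f(8,-2)=48 f(8,0)=69 f(8,2)=56 f(8,4)=28 f(8,6)=8 f(8,8)=1
t=9: f(9,-3)=48 f(9,-1)=117 f(9,1)=125 f(9,3)=84 f(9,5)=36 f(9,7)=9 f(9,9)=1
t=10: f(10,-2)=165 f(10,0)=242 f(10,2)=209 f(10,4)=120 f(10,6)=45 f(10,8)=10 f(10,10)=1
t=11: f(11,-3)=165 f(11,-1)=407 f(11,1)=451 f(11,3)=329 f(11,5)=165 f(11,7)=55 f(11,9)=11 f(11,11)=1
t=12: f(12,-2)=572 f(12,0)=858 f(12,2)=780 f(12,4)=494 f(12,6)=220 f(12,8)=66 f(12,10)=12 f(12,12)=1
t=13: f(13,-3)=572 f(13,-1)=1430 f(13,1)=1638 f(13,3)=1274 f(13,5)=714 f(13,7)=286 f(13,9)=78 f(13,11)=13 f(13,13)=1
t=14: f(14,-2)=2002 f(14,0)=3068 f(14,2)=2912 f(14,4)=1988 f(14,6)=1000 f(14,8)=364 f(14,10)=91 f(14,12)=14 f(14,14)=1
t=15: f(15,-3)=2002 f(15,-1)=5070 f(15,1)=5980 f(15,3)=4900 f(15,5)=2988 f(15,7)=1364 f(15,9)=455 f(15,11)=105 f(15,13)=15 f(15,15)=1
t=16: f(16,-2)=7072 f(16,0)=11050 f(16,2)=10880 f(16,4)=7888 f(16,6)=4352 f(16,8)=1819 f(16,10)=560 f(16,12)=120 f(16,14)=16 f(16,16)=1
Σ_s f(16,s) = 43758
P = 43758/65536 = 21879/32768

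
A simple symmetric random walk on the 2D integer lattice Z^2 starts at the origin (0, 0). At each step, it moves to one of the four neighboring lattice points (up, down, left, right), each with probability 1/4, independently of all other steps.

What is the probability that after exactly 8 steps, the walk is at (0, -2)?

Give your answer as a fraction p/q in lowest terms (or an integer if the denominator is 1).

Answer: 49/1024

Derivation:
Let h be the number of horizontal steps (so 8-h are vertical). To end at (0,-2) need (h+0)/2 right-steps and ((8-h)-2)/2 up-steps.
Sum over h with 0 ≤ h ≤ 6, h ≡ 0 (mod 2), 8-h ≡ 0 (mod 2):
h=0: C(8,0)·C(0,0)·C(8,3) = 1·1·56 = 56
h=2: C(8,2)·C(2,1)·C(6,2) = 28·2·15 = 840
h=4: C(8,4)·C(4,2)·C(4,1) = 70·6·4 = 1680
h=6: C(8,6)·C(6,3)·C(2,0) = 28·20·1 = 560
Total favorable: 3136
Total paths: 4^8 = 65536
P = 3136/65536 = 49/1024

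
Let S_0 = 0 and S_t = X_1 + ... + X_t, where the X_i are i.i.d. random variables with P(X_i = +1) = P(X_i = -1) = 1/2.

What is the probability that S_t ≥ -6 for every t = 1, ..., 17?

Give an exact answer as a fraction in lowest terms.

Let f(t,s) = #length-t paths at position s with S_1..S_t all ≥ -6.
f(t,s) = f(t-1,s-1) + f(t-1,s+1) for s ≥ -6; f(t,s) = 0 for s < -6.
t=0: f(0,0)=1
t=1: f(1,-1)=1 f(1,1)=1
t=2: f(2,-2)=1 f(2,0)=2 f(2,2)=1
t=3: f(3,-3)=1 f(3,-1)=3 f(3,1)=3 f(3,3)=1
t=4: f(4,-4)=1 f(4,-2)=4 f(4,0)=6 f(4,2)=4 f(4,4)=1
t=5: f(5,-5)=1 f(5,-3)=5 f(5,-1)=10 f(5,1)=10 f(5,3)=5 f(5,5)=1
t=6: f(6,-6)=1 f(6,-4)=6 f(6,-2)=15 f(6,0)=20 f(6,2)=15 f(6,4)=6 f(6,6)=1
t=7: f(7,-5)=7 f(7,-3)=21 f(7,-1)=35 f(7,1)=35 f(7,3)=21 f(7,5)=7 f(7,7)=1
t=8: f(8,-6)=7 f(8,-4)=28 f(8,-2)=56 f(8,0)=70 f(8,2)=56 f(8,4)=28 f(8,6)=8 f(8,8)=1
t=9: f(9,-5)=35 f(9,-3)=84 f(9,-1)=126 f(9,1)=126 f(9,3)=84 f(9,5)=36 f(9,7)=9 f(9,9)=1
t=10: f(10,-6)=35 f(10,-4)=119 f(10,-2)=210 f(10,0)=252 f(10,2)=210 f(10,4)=120 f(10,6)=45 f(10,8)=10 f(10,10)=1
t=11: f(11,-5)=154 f(11,-3)=329 f(11,-1)=462 f(11,1)=462 f(11,3)=330 f(11,5)=165 f(11,7)=55 f(11,9)=11 f(11,11)=1
t=12: f(12,-6)=154 f(12,-4)=483 f(12,-2)=791 f(12,0)=924 f(12,2)=792 f(12,4)=495 f(12,6)=220 f(12,8)=66 f(12,10)=12 f(12,12)=1
t=13: f(13,-5)=637 f(13,-3)=1274 f(13,-1)=1715 f(13,1)=1716 f(13,3)=1287 f(13,5)=715 f(13,7)=286 f(13,9)=78 f(13,11)=13 f(13,13)=1
t=14: f(14,-6)=637 f(14,-4)=1911 f(14,-2)=2989 f(14,0)=3431 f(14,2)=3003 f(14,4)=2002 f(14,6)=1001 f(14,8)=364 f(14,10)=91 f(14,12)=14 f(14,14)=1
t=15: f(15,-5)=2548 f(15,-3)=4900 f(15,-1)=6420 f(15,1)=6434 f(15,3)=5005 f(15,5)=3003 f(15,7)=1365 f(15,9)=455 f(15,11)=105 f(15,13)=15 f(15,15)=1
t=16: f(16,-6)=2548 f(16,-4)=7448 f(16,-2)=11320 f(16,0)=12854 f(16,2)=11439 f(16,4)=8008 f(16,6)=4368 f(16,8)=1820 f(16,10)=560 f(16,12)=120 f(16,14)=16 f(16,16)=1
t=17: f(17,-5)=9996 f(17,-3)=18768 f(17,-1)=24174 f(17,1)=24293 f(17,3)=19447 f(17,5)=12376 f(17,7)=6188 f(17,9)=2380 f(17,11)=680 f(17,13)=136 f(17,15)=17 f(17,17)=1
Σ_s f(17,s) = 118456
P = 118456/131072 = 14807/16384

Answer: 14807/16384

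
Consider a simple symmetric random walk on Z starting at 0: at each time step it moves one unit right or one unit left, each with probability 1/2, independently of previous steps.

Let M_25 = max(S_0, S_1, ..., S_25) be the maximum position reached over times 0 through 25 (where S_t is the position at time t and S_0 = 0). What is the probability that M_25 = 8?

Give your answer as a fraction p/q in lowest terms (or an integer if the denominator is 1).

Let M_25 = max(S_0,...,S_25). Use the reflection principle: for j ≥ 1, #{paths with M_25 ≥ j} = #{S_25 ≥ j} + #{S_25 ≥ j+1}.
By reflection, #{M_25 ≥ 8} = #{S_25 ≥ 8} + #{S_25 ≥ 9} = 1807781 + 1807781 = 3615562.
#{M_25 ≥ 9} = #{S_25 ≥ 9} + #{S_25 ≥ 10} = 1807781 + 726206 = 2533987.
#{M_25 = 8} = 3615562 - 2533987 = 1081575.
P(M_25 = 8) = 1081575/33554432 = 1081575/33554432

Answer: 1081575/33554432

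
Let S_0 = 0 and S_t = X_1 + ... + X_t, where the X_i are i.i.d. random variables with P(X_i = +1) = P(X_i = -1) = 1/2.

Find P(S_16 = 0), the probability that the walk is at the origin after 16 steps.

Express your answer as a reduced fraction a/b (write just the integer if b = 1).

To return to 0 after 16 steps: need exactly 8 steps of +1 and 8 of -1.
Favorable paths: C(16,8) = 12870
Total paths: 2^16 = 65536
P = 12870/65536 = 6435/32768

Answer: 6435/32768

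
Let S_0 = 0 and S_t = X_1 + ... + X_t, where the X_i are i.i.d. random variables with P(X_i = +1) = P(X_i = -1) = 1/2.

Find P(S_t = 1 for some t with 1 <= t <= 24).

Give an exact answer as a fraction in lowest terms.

Answer: 3518265/4194304

Derivation:
Count via complement. Let g(t,s) = #length-t paths at position s with S_1..S_t all ≠ 1.
g(t,s) = g(t-1,s-1) + g(t-1,s+1) for s ≠ 1; g(t,1) = 0.
t=0: g(0,0)=1
t=1: g(1,-1)=1
t=2: g(2,-2)=1 g(2,0)=1
t=3: g(3,-3)=1 g(3,-1)=2
t=4: g(4,-4)=1 g(4,-2)=3 g(4,0)=2
t=5: g(5,-5)=1 g(5,-3)=4 g(5,-1)=5
t=6: g(6,-6)=1 g(6,-4)=5 g(6,-2)=9 g(6,0)=5
t=7: g(7,-7)=1 g(7,-5)=6 g(7,-3)=14 g(7,-1)=14
t=8: g(8,-8)=1 g(8,-6)=7 g(8,-4)=20 g(8,-2)=28 g(8,0)=14
t=9: g(9,-9)=1 g(9,-7)=8 g(9,-5)=27 g(9,-3)=48 g(9,-1)=42
t=10: g(10,-10)=1 g(10,-8)=9 g(10,-6)=35 g(10,-4)=75 g(10,-2)=90 g(10,0)=42
t=11: g(11,-11)=1 g(11,-9)=10 g(11,-7)=44 g(11,-5)=110 g(11,-3)=165 g(11,-1)=132
t=12: g(12,-12)=1 g(12,-10)=11 g(12,-8)=54 g(12,-6)=154 g(12,-4)=275 g(12,-2)=297 g(12,0)=132
t=13: g(13,-13)=1 g(13,-11)=12 g(13,-9)=65 g(13,-7)=208 g(13,-5)=429 g(13,-3)=572 g(13,-1)=429
t=14: g(14,-14)=1 g(14,-12)=13 g(14,-10)=77 g(14,-8)=273 g(14,-6)=637 g(14,-4)=1001 g(14,-2)=1001 g(14,0)=429
t=15: g(15,-15)=1 g(15,-13)=14 g(15,-11)=90 g(15,-9)=350 g(15,-7)=910 g(15,-5)=1638 g(15,-3)=2002 g(15,-1)=1430
t=16: g(16,-16)=1 g(16,-14)=15 g(16,-12)=104 g(16,-10)=440 g(16,-8)=1260 g(16,-6)=2548 g(16,-4)=3640 g(16,-2)=3432 g(16,0)=1430
t=17: g(17,-17)=1 g(17,-15)=16 g(17,-13)=119 g(17,-11)=544 g(17,-9)=1700 g(17,-7)=3808 g(17,-5)=6188 g(17,-3)=7072 g(17,-1)=4862
t=18: g(18,-18)=1 g(18,-16)=17 g(18,-14)=135 g(18,-12)=663 g(18,-10)=2244 g(18,-8)=5508 g(18,-6)=9996 g(18,-4)=13260 g(18,-2)=11934 g(18,0)=4862
t=19: g(19,-19)=1 g(19,-17)=18 g(19,-15)=152 g(19,-13)=798 g(19,-11)=2907 g(19,-9)=7752 g(19,-7)=15504 g(19,-5)=23256 g(19,-3)=25194 g(19,-1)=16796
t=20: g(20,-20)=1 g(20,-18)=19 g(20,-16)=170 g(20,-14)=950 g(20,-12)=3705 g(20,-10)=10659 g(20,-8)=23256 g(20,-6)=38760 g(20,-4)=48450 g(20,-2)=41990 g(20,0)=16796
t=21: g(21,-21)=1 g(21,-19)=20 g(21,-17)=189 g(21,-15)=1120 g(21,-13)=4655 g(21,-11)=14364 g(21,-9)=33915 g(21,-7)=62016 g(21,-5)=87210 g(21,-3)=90440 g(21,-1)=58786
t=22: g(22,-22)=1 g(22,-20)=21 g(22,-18)=209 g(22,-16)=1309 g(22,-14)=5775 g(22,-12)=19019 g(22,-10)=48279 g(22,-8)=95931 g(22,-6)=149226 g(22,-4)=177650 g(22,-2)=149226 g(22,0)=58786
t=23: g(23,-23)=1 g(23,-21)=22 g(23,-19)=230 g(23,-17)=1518 g(23,-15)=7084 g(23,-13)=24794 g(23,-11)=67298 g(23,-9)=144210 g(23,-7)=245157 g(23,-5)=326876 g(23,-3)=326876 g(23,-1)=208012
t=24: g(24,-24)=1 g(24,-22)=23 g(24,-20)=252 g(24,-18)=1748 g(24,-16)=8602 g(24,-14)=31878 g(24,-12)=92092 g(24,-10)=211508 g(24,-8)=389367 g(24,-6)=572033 g(24,-4)=653752 g(24,-2)=534888 g(24,0)=208012
Paths never hitting 1: Σ_s g(24,s) = 2704156
Paths hitting 1: 2^24 - 2704156 = 14073060
P = 14073060/16777216 = 3518265/4194304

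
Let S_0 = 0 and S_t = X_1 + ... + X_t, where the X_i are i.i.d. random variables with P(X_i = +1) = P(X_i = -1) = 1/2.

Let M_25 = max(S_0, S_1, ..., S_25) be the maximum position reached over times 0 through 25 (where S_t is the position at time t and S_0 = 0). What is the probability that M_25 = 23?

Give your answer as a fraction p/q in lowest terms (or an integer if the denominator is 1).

Answer: 25/33554432

Derivation:
Let M_25 = max(S_0,...,S_25). Use the reflection principle: for j ≥ 1, #{paths with M_25 ≥ j} = #{S_25 ≥ j} + #{S_25 ≥ j+1}.
By reflection, #{M_25 ≥ 23} = #{S_25 ≥ 23} + #{S_25 ≥ 24} = 26 + 1 = 27.
#{M_25 ≥ 24} = #{S_25 ≥ 24} + #{S_25 ≥ 25} = 1 + 1 = 2.
#{M_25 = 23} = 27 - 2 = 25.
P(M_25 = 23) = 25/33554432 = 25/33554432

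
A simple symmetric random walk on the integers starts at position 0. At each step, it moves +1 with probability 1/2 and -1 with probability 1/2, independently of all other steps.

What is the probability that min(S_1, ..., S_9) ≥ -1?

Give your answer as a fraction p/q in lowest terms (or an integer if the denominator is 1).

Let f(t,s) = #length-t paths at position s with S_1..S_t all ≥ -1.
f(t,s) = f(t-1,s-1) + f(t-1,s+1) for s ≥ -1; f(t,s) = 0 for s < -1.
t=0: f(0,0)=1
t=1: f(1,-1)=1 f(1,1)=1
t=2: f(2,0)=2 f(2,2)=1
t=3: f(3,-1)=2 f(3,1)=3 f(3,3)=1
t=4: f(4,0)=5 f(4,2)=4 f(4,4)=1
t=5: f(5,-1)=5 f(5,1)=9 f(5,3)=5 f(5,5)=1
t=6: f(6,0)=14 f(6,2)=14 f(6,4)=6 f(6,6)=1
t=7: f(7,-1)=14 f(7,1)=28 f(7,3)=20 f(7,5)=7 f(7,7)=1
t=8: f(8,0)=42 f(8,2)=48 f(8,4)=27 f(8,6)=8 f(8,8)=1
t=9: f(9,-1)=42 f(9,1)=90 f(9,3)=75 f(9,5)=35 f(9,7)=9 f(9,9)=1
Σ_s f(9,s) = 252
P = 252/512 = 63/128

Answer: 63/128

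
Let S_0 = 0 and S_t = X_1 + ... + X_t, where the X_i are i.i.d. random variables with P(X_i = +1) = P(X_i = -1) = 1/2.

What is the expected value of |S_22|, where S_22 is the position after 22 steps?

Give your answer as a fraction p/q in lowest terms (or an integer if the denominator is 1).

S_22 takes values m ≡ 0 (mod 2) with |m| ≤ 22; P(S_22=m) = C(22,(22+m)/2)/2^22.
Total paths: 2^22 = 4194304
Distribution: P(S=-22)=1/4194304, P(S=-20)=22/4194304, P(S=-18)=231/4194304, P(S=-16)=1540/4194304, P(S=-14)=7315/4194304, P(S=-12)=26334/4194304, P(S=-10)=74613/4194304, P(S=-8)=170544/4194304, P(S=-6)=319770/4194304, P(S=-4)=497420/4194304, P(S=-2)=646646/4194304, P(S=0)=705432/4194304, P(S=2)=646646/4194304, P(S=4)=497420/4194304, P(S=6)=319770/4194304, P(S=8)=170544/4194304, P(S=10)=74613/4194304, P(S=12)=26334/4194304, P(S=14)=7315/4194304, P(S=16)=1540/4194304, P(S=18)=231/4194304, P(S=20)=22/4194304, P(S=22)=1/4194304
E[|S_22|] = Σ_m |m|·P(S_22=m) = 15519504/4194304 = 969969/262144

Answer: 969969/262144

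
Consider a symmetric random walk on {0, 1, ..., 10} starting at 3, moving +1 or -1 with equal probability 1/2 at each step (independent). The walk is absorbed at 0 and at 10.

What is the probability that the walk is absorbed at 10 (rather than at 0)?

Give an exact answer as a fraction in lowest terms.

Answer: 3/10

Derivation:
Symmetric walk (p = 1/2): the harmonic-function argument gives P(hit 10 before 0 | start at 3) = a/N.
P = 3/10 = 3/10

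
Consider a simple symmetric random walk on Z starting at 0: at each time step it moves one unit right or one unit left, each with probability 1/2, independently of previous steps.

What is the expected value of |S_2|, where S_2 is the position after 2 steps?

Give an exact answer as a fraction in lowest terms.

Answer: 1

Derivation:
S_2 takes values m ≡ 0 (mod 2) with |m| ≤ 2; P(S_2=m) = C(2,(2+m)/2)/2^2.
Total paths: 2^2 = 4
Distribution: P(S=-2)=1/4, P(S=0)=2/4, P(S=2)=1/4
E[|S_2|] = Σ_m |m|·P(S_2=m) = 4/4 = 1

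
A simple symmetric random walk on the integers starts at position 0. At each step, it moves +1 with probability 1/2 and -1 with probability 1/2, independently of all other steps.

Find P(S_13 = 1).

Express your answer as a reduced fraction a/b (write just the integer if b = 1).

Answer: 429/2048

Derivation:
To reach position 1 after 13 steps: need 7 steps of +1 and 6 of -1.
Favorable paths: C(13,7) = 1716
Total paths: 2^13 = 8192
P = 1716/8192 = 429/2048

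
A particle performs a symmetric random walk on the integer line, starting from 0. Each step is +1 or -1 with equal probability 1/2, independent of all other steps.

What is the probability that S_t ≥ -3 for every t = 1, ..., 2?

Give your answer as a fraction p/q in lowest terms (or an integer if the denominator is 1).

Answer: 1

Derivation:
Let f(t,s) = #length-t paths at position s with S_1..S_t all ≥ -3.
f(t,s) = f(t-1,s-1) + f(t-1,s+1) for s ≥ -3; f(t,s) = 0 for s < -3.
t=0: f(0,0)=1
t=1: f(1,-1)=1 f(1,1)=1
t=2: f(2,-2)=1 f(2,0)=2 f(2,2)=1
Σ_s f(2,s) = 4
P = 4/4 = 1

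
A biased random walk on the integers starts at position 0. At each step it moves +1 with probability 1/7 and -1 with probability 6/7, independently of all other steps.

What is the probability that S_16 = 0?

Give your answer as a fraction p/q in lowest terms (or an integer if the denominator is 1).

Answer: 21616657920/33232930569601

Derivation:
To be at 0 after 16 steps: need exactly 8 steps of +1 and 8 of -1.
Number of such sequences: C(16,8) = 12870
Each has probability (1/7)^8 · (6/7)^8 = 1679616/33232930569601
P = 12870 · 1679616/33232930569601 = 21616657920/33232930569601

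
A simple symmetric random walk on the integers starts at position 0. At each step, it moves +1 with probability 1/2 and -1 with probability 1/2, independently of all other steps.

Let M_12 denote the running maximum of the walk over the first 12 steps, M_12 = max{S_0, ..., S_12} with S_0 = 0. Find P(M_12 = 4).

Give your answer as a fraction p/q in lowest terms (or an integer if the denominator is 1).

Answer: 495/4096

Derivation:
Let M_12 = max(S_0,...,S_12). Use the reflection principle: for j ≥ 1, #{paths with M_12 ≥ j} = #{S_12 ≥ j} + #{S_12 ≥ j+1}.
By reflection, #{M_12 ≥ 4} = #{S_12 ≥ 4} + #{S_12 ≥ 5} = 794 + 299 = 1093.
#{M_12 ≥ 5} = #{S_12 ≥ 5} + #{S_12 ≥ 6} = 299 + 299 = 598.
#{M_12 = 4} = 1093 - 598 = 495.
P(M_12 = 4) = 495/4096 = 495/4096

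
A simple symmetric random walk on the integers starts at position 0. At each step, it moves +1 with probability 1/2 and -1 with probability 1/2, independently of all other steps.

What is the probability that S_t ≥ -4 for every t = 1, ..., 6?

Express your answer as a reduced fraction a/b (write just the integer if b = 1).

Let f(t,s) = #length-t paths at position s with S_1..S_t all ≥ -4.
f(t,s) = f(t-1,s-1) + f(t-1,s+1) for s ≥ -4; f(t,s) = 0 for s < -4.
t=0: f(0,0)=1
t=1: f(1,-1)=1 f(1,1)=1
t=2: f(2,-2)=1 f(2,0)=2 f(2,2)=1
t=3: f(3,-3)=1 f(3,-1)=3 f(3,1)=3 f(3,3)=1
t=4: f(4,-4)=1 f(4,-2)=4 f(4,0)=6 f(4,2)=4 f(4,4)=1
t=5: f(5,-3)=5 f(5,-1)=10 f(5,1)=10 f(5,3)=5 f(5,5)=1
t=6: f(6,-4)=5 f(6,-2)=15 f(6,0)=20 f(6,2)=15 f(6,4)=6 f(6,6)=1
Σ_s f(6,s) = 62
P = 62/64 = 31/32

Answer: 31/32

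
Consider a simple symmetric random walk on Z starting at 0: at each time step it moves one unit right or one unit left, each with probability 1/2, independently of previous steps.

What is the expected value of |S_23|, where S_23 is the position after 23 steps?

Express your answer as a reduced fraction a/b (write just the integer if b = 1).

S_23 takes values m ≡ 1 (mod 2) with |m| ≤ 23; P(S_23=m) = C(23,(23+m)/2)/2^23.
Total paths: 2^23 = 8388608
Distribution: P(S=-23)=1/8388608, P(S=-21)=23/8388608, P(S=-19)=253/8388608, P(S=-17)=1771/8388608, P(S=-15)=8855/8388608, P(S=-13)=33649/8388608, P(S=-11)=100947/8388608, P(S=-9)=245157/8388608, P(S=-7)=490314/8388608, P(S=-5)=817190/8388608, P(S=-3)=1144066/8388608, P(S=-1)=1352078/8388608, P(S=1)=1352078/8388608, P(S=3)=1144066/8388608, P(S=5)=817190/8388608, P(S=7)=490314/8388608, P(S=9)=245157/8388608, P(S=11)=100947/8388608, P(S=13)=33649/8388608, P(S=15)=8855/8388608, P(S=17)=1771/8388608, P(S=19)=253/8388608, P(S=21)=23/8388608, P(S=23)=1/8388608
E[|S_23|] = Σ_m |m|·P(S_23=m) = 32449872/8388608 = 2028117/524288

Answer: 2028117/524288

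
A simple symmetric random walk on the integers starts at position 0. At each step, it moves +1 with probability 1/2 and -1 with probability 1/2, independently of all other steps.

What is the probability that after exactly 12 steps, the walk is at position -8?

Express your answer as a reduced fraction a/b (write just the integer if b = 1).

To reach position -8 after 12 steps: need 2 steps of +1 and 10 of -1.
Favorable paths: C(12,2) = 66
Total paths: 2^12 = 4096
P = 66/4096 = 33/2048

Answer: 33/2048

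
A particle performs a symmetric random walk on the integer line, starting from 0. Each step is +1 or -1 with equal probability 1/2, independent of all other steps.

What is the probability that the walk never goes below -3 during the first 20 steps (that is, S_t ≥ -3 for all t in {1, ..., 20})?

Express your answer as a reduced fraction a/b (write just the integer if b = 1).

Answer: 323323/524288

Derivation:
Let f(t,s) = #length-t paths at position s with S_1..S_t all ≥ -3.
f(t,s) = f(t-1,s-1) + f(t-1,s+1) for s ≥ -3; f(t,s) = 0 for s < -3.
t=0: f(0,0)=1
t=1: f(1,-1)=1 f(1,1)=1
t=2: f(2,-2)=1 f(2,0)=2 f(2,2)=1
t=3: f(3,-3)=1 f(3,-1)=3 f(3,1)=3 f(3,3)=1
t=4: f(4,-2)=4 f(4,0)=6 f(4,2)=4 f(4,4)=1
t=5: f(5,-3)=4 f(5,-1)=10 f(5,1)=10 f(5,3)=5 f(5,5)=1
t=6: f(6,-2)=14 f(6,0)=20 f(6,2)=15 f(6,4)=6 f(6,6)=1
t=7: f(7,-3)=14 f(7,-1)=34 f(7,1)=35 f(7,3)=21 f(7,5)=7 f(7,7)=1
t=8: f(8,-2)=48 f(8,0)=69 f(8,2)=56 f(8,4)=28 f(8,6)=8 f(8,8)=1
t=9: f(9,-3)=48 f(9,-1)=117 f(9,1)=125 f(9,3)=84 f(9,5)=36 f(9,7)=9 f(9,9)=1
t=10: f(10,-2)=165 f(10,0)=242 f(10,2)=209 f(10,4)=120 f(10,6)=45 f(10,8)=10 f(10,10)=1
t=11: f(11,-3)=165 f(11,-1)=407 f(11,1)=451 f(11,3)=329 f(11,5)=165 f(11,7)=55 f(11,9)=11 f(11,11)=1
t=12: f(12,-2)=572 f(12,0)=858 f(12,2)=780 f(12,4)=494 f(12,6)=220 f(12,8)=66 f(12,10)=12 f(12,12)=1
t=13: f(13,-3)=572 f(13,-1)=1430 f(13,1)=1638 f(13,3)=1274 f(13,5)=714 f(13,7)=286 f(13,9)=78 f(13,11)=13 f(13,13)=1
t=14: f(14,-2)=2002 f(14,0)=3068 f(14,2)=2912 f(14,4)=1988 f(14,6)=1000 f(14,8)=364 f(14,10)=91 f(14,12)=14 f(14,14)=1
t=15: f(15,-3)=2002 f(15,-1)=5070 f(15,1)=5980 f(15,3)=4900 f(15,5)=2988 f(15,7)=1364 f(15,9)=455 f(15,11)=105 f(15,13)=15 f(15,15)=1
t=16: f(16,-2)=7072 f(16,0)=11050 f(16,2)=10880 f(16,4)=7888 f(16,6)=4352 f(16,8)=1819 f(16,10)=560 f(16,12)=120 f(16,14)=16 f(16,16)=1
t=17: f(17,-3)=7072 f(17,-1)=18122 f(17,1)=21930 f(17,3)=18768 f(17,5)=12240 f(17,7)=6171 f(17,9)=2379 f(17,11)=680 f(17,13)=136 f(17,15)=17 f(17,17)=1
t=18: f(18,-2)=25194 f(18,0)=40052 f(18,2)=40698 f(18,4)=31008 f(18,6)=18411 f(18,8)=8550 f(18,10)=3059 f(18,12)=816 f(18,14)=153 f(18,16)=18 f(18,18)=1
t=19: f(19,-3)=25194 f(19,-1)=65246 f(19,1)=80750 f(19,3)=71706 f(19,5)=49419 f(19,7)=26961 f(19,9)=11609 f(19,11)=3875 f(19,13)=969 f(19,15)=171 f(19,17)=19 f(19,19)=1
t=20: f(20,-2)=90440 f(20,0)=145996 f(20,2)=152456 f(20,4)=121125 f(20,6)=76380 f(20,8)=38570 f(20,10)=15484 f(20,12)=4844 f(20,14)=1140 f(20,16)=190 f(20,18)=20 f(20,20)=1
Σ_s f(20,s) = 646646
P = 646646/1048576 = 323323/524288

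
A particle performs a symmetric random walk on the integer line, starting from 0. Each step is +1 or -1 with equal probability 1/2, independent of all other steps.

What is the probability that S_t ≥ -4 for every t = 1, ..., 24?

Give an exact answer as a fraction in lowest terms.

Answer: 2904739/4194304

Derivation:
Let f(t,s) = #length-t paths at position s with S_1..S_t all ≥ -4.
f(t,s) = f(t-1,s-1) + f(t-1,s+1) for s ≥ -4; f(t,s) = 0 for s < -4.
t=0: f(0,0)=1
t=1: f(1,-1)=1 f(1,1)=1
t=2: f(2,-2)=1 f(2,0)=2 f(2,2)=1
t=3: f(3,-3)=1 f(3,-1)=3 f(3,1)=3 f(3,3)=1
t=4: f(4,-4)=1 f(4,-2)=4 f(4,0)=6 f(4,2)=4 f(4,4)=1
t=5: f(5,-3)=5 f(5,-1)=10 f(5,1)=10 f(5,3)=5 f(5,5)=1
t=6: f(6,-4)=5 f(6,-2)=15 f(6,0)=20 f(6,2)=15 f(6,4)=6 f(6,6)=1
t=7: f(7,-3)=20 f(7,-1)=35 f(7,1)=35 f(7,3)=21 f(7,5)=7 f(7,7)=1
t=8: f(8,-4)=20 f(8,-2)=55 f(8,0)=70 f(8,2)=56 f(8,4)=28 f(8,6)=8 f(8,8)=1
t=9: f(9,-3)=75 f(9,-1)=125 f(9,1)=126 f(9,3)=84 f(9,5)=36 f(9,7)=9 f(9,9)=1
t=10: f(10,-4)=75 f(10,-2)=200 f(10,0)=251 f(10,2)=210 f(10,4)=120 f(10,6)=45 f(10,8)=10 f(10,10)=1
t=11: f(11,-3)=275 f(11,-1)=451 f(11,1)=461 f(11,3)=330 f(11,5)=165 f(11,7)=55 f(11,9)=11 f(11,11)=1
t=12: f(12,-4)=275 f(12,-2)=726 f(12,0)=912 f(12,2)=791 f(12,4)=495 f(12,6)=220 f(12,8)=66 f(12,10)=12 f(12,12)=1
t=13: f(13,-3)=1001 f(13,-1)=1638 f(13,1)=1703 f(13,3)=1286 f(13,5)=715 f(13,7)=286 f(13,9)=78 f(13,11)=13 f(13,13)=1
t=14: f(14,-4)=1001 f(14,-2)=2639 f(14,0)=3341 f(14,2)=2989 f(14,4)=2001 f(14,6)=1001 f(14,8)=364 f(14,10)=91 f(14,12)=14 f(14,14)=1
t=15: f(15,-3)=3640 f(15,-1)=5980 f(15,1)=6330 f(15,3)=4990 f(15,5)=3002 f(15,7)=1365 f(15,9)=455 f(15,11)=105 f(15,13)=15 f(15,15)=1
t=16: f(16,-4)=3640 f(16,-2)=9620 f(16,0)=12310 f(16,2)=11320 f(16,4)=7992 f(16,6)=4367 f(16,8)=1820 f(16,10)=560 f(16,12)=120 f(16,14)=16 f(16,16)=1
t=17: f(17,-3)=13260 f(17,-1)=21930 f(17,1)=23630 f(17,3)=19312 f(17,5)=12359 f(17,7)=6187 f(17,9)=2380 f(17,11)=680 f(17,13)=136 f(17,15)=17 f(17,17)=1
t=18: f(18,-4)=13260 f(18,-2)=35190 f(18,0)=45560 f(18,2)=42942 f(18,4)=31671 f(18,6)=18546 f(18,8)=8567 f(18,10)=3060 f(18,12)=816 f(18,14)=153 f(18,16)=18 f(18,18)=1
t=19: f(19,-3)=48450 f(19,-1)=80750 f(19,1)=88502 f(19,3)=74613 f(19,5)=50217 f(19,7)=27113 f(19,9)=11627 f(19,11)=3876 f(19,13)=969 f(19,15)=171 f(19,17)=19 f(19,19)=1
t=20: f(20,-4)=48450 f(20,-2)=129200 f(20,0)=169252 f(20,2)=163115 f(20,4)=124830 f(20,6)=77330 f(20,8)=38740 f(20,10)=15503 f(20,12)=4845 f(20,14)=1140 f(20,16)=190 f(20,18)=20 f(20,20)=1
t=21: f(21,-3)=177650 f(21,-1)=298452 f(21,1)=332367 f(21,3)=287945 f(21,5)=202160 f(21,7)=116070 f(21,9)=54243 f(21,11)=20348 f(21,13)=5985 f(21,15)=1330 f(21,17)=210 f(21,19)=21 f(21,21)=1
t=22: f(22,-4)=177650 f(22,-2)=476102 f(22,0)=630819 f(22,2)=620312 f(22,4)=490105 f(22,6)=318230 f(22,8)=170313 f(22,10)=74591 f(22,12)=26333 f(22,14)=7315 f(22,16)=1540 f(22,18)=231 f(22,20)=22 f(22,22)=1
t=23: f(23,-3)=653752 f(23,-1)=1106921 f(23,1)=1251131 f(23,3)=1110417 f(23,5)=808335 f(23,7)=488543 f(23,9)=244904 f(23,11)=100924 f(23,13)=33648 f(23,15)=8855 f(23,17)=1771 f(23,19)=253 f(23,21)=23 f(23,23)=1
t=24: f(24,-4)=653752 f(24,-2)=1760673 f(24,0)=2358052 f(24,2)=2361548 f(24,4)=1918752 f(24,6)=1296878 f(24,8)=733447 f(24,10)=345828 f(24,12)=134572 f(24,14)=42503 f(24,16)=10626 f(24,18)=2024 f(24,20)=276 f(24,22)=24 f(24,24)=1
Σ_s f(24,s) = 11618956
P = 11618956/16777216 = 2904739/4194304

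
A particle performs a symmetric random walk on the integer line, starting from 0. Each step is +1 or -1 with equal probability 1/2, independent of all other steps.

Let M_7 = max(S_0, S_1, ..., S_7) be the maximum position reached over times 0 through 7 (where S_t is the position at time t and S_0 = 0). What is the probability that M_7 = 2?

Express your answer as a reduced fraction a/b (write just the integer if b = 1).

Answer: 21/128

Derivation:
Let M_7 = max(S_0,...,S_7). Use the reflection principle: for j ≥ 1, #{paths with M_7 ≥ j} = #{S_7 ≥ j} + #{S_7 ≥ j+1}.
By reflection, #{M_7 ≥ 2} = #{S_7 ≥ 2} + #{S_7 ≥ 3} = 29 + 29 = 58.
#{M_7 ≥ 3} = #{S_7 ≥ 3} + #{S_7 ≥ 4} = 29 + 8 = 37.
#{M_7 = 2} = 58 - 37 = 21.
P(M_7 = 2) = 21/128 = 21/128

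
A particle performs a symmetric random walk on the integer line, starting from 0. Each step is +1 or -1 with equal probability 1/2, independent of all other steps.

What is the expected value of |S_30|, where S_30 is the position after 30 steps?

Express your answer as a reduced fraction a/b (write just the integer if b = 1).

S_30 takes values m ≡ 0 (mod 2) with |m| ≤ 30; P(S_30=m) = C(30,(30+m)/2)/2^30.
Total paths: 2^30 = 1073741824
Distribution: P(S=-30)=1/1073741824, P(S=-28)=30/1073741824, P(S=-26)=435/1073741824, P(S=-24)=4060/1073741824, P(S=-22)=27405/1073741824, P(S=-20)=142506/1073741824, P(S=-18)=593775/1073741824, P(S=-16)=2035800/1073741824, P(S=-14)=5852925/1073741824, P(S=-12)=14307150/1073741824, P(S=-10)=30045015/1073741824, P(S=-8)=54627300/1073741824, P(S=-6)=86493225/1073741824, P(S=-4)=119759850/1073741824, P(S=-2)=145422675/1073741824, P(S=0)=155117520/1073741824, P(S=2)=145422675/1073741824, P(S=4)=119759850/1073741824, P(S=6)=86493225/1073741824, P(S=8)=54627300/1073741824, P(S=10)=30045015/1073741824, P(S=12)=14307150/1073741824, P(S=14)=5852925/1073741824, P(S=16)=2035800/1073741824, P(S=18)=593775/1073741824, P(S=20)=142506/1073741824, P(S=22)=27405/1073741824, P(S=24)=4060/1073741824, P(S=26)=435/1073741824, P(S=28)=30/1073741824, P(S=30)=1/1073741824
E[|S_30|] = Σ_m |m|·P(S_30=m) = 4653525600/1073741824 = 145422675/33554432

Answer: 145422675/33554432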